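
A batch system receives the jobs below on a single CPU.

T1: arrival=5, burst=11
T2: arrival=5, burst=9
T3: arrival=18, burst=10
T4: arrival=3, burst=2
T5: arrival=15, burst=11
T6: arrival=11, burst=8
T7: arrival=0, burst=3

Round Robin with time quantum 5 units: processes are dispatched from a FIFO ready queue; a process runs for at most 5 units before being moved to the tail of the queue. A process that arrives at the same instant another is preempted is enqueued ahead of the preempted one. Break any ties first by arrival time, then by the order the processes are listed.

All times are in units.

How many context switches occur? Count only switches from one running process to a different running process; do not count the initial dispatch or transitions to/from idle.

Gantt: | T7 0-3 | T4 3-5 | T1 5-10 | T2 10-15 | T1 15-20 | T6 20-25 | T5 25-30 | T2 30-34 | T3 34-39 | T1 39-40 | T6 40-43 | T5 43-48 | T3 48-53 | T5 53-54 |
Completion: T1=40  T2=34  T3=53  T4=5  T5=54  T6=43  T7=3
Turnaround (C−A): T1=35  T2=29  T3=35  T4=2  T5=39  T6=32  T7=3

13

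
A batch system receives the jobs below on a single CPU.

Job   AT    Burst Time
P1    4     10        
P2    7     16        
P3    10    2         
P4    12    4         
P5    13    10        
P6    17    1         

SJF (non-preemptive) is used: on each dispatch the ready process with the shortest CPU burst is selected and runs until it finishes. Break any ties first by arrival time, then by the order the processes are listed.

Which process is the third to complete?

Schedule: | idle 0-4 | P1 4-14 | P3 14-16 | P4 16-20 | P6 20-21 | P5 21-31 | P2 31-47 |
Completion: P1=14  P2=47  P3=16  P4=20  P5=31  P6=21
Finish order: P1 → P3 → P4 → P6 → P5 → P2

P4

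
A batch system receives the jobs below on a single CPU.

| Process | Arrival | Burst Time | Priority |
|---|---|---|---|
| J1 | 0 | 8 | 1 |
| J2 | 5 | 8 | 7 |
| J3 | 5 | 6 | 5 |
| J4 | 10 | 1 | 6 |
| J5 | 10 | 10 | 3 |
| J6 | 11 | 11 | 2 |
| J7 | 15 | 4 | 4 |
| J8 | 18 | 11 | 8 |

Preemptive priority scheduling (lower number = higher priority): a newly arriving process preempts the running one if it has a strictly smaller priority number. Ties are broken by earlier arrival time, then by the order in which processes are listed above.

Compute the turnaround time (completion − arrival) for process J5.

Gantt: | J1 0-8 | J3 8-10 | J5 10-11 | J6 11-22 | J5 22-31 | J7 31-35 | J3 35-39 | J4 39-40 | J2 40-48 | J8 48-59 |
Completion: J1=8  J2=48  J3=39  J4=40  J5=31  J6=22  J7=35  J8=59
Turnaround (C−A): J1=8  J2=43  J3=34  J4=30  J5=21  J6=11  J7=20  J8=41
Turnaround(J5) = completion − arrival = 31 − 10 = 21

21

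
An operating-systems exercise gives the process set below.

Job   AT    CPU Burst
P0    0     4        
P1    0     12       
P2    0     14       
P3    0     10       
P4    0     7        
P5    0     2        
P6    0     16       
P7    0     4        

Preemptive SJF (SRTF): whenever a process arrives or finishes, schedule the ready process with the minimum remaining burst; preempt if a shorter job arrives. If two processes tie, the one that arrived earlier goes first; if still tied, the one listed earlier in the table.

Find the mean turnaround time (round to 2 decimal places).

Schedule: | P5 0-2 | P0 2-6 | P7 6-10 | P4 10-17 | P3 17-27 | P1 27-39 | P2 39-53 | P6 53-69 |
Completion: P0=6  P1=39  P2=53  P3=27  P4=17  P5=2  P6=69  P7=10
Turnaround (C−A): P0=6  P1=39  P2=53  P3=27  P4=17  P5=2  P6=69  P7=10
Turnaround times: P0=6, P1=39, P2=53, P3=27, P4=17, P5=2, P6=69, P7=10
Average turnaround = (6+39+53+27+17+2+69+10) / 8 = 223/8 = 27.88

27.88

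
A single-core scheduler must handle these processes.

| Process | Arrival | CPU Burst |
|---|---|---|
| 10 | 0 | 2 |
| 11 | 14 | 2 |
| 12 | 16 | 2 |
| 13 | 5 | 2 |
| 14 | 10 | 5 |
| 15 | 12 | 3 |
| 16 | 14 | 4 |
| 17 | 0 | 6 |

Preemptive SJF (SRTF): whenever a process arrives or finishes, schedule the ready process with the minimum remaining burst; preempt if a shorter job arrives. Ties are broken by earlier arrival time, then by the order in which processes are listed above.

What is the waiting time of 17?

Gantt: | 10 0-2 | 17 2-5 | 13 5-7 | 17 7-10 | 14 10-15 | 11 15-17 | 12 17-19 | 15 19-22 | 16 22-26 |
Completion: 10=2  11=17  12=19  13=7  14=15  15=22  16=26  17=10
Turnaround (C−A): 10=2  11=3  12=3  13=2  14=5  15=10  16=12  17=10
Waiting(17) = turnaround − burst = 10 − 6 = 4

4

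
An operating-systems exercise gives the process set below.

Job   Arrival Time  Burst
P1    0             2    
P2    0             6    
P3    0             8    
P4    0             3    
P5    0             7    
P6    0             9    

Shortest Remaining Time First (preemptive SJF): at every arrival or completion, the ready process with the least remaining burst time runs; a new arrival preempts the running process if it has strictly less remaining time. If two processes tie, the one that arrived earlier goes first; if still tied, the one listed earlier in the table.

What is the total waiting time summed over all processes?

62

Schedule: | P1 0-2 | P4 2-5 | P2 5-11 | P5 11-18 | P3 18-26 | P6 26-35 |
Completion: P1=2  P2=11  P3=26  P4=5  P5=18  P6=35
Turnaround (C−A): P1=2  P2=11  P3=26  P4=5  P5=18  P6=35
Waiting = turnaround − burst: P1=0, P2=5, P3=18, P4=2, P5=11, P6=26
Total waiting = 0 + 5 + 18 + 2 + 11 + 26 = 62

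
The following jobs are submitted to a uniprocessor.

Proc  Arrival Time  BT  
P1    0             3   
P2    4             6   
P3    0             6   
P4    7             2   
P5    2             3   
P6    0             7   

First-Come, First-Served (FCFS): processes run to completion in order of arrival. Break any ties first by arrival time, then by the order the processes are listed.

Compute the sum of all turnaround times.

86

Timeline: | P1 0-3 | P3 3-9 | P6 9-16 | P5 16-19 | P2 19-25 | P4 25-27 |
Completion: P1=3  P2=25  P3=9  P4=27  P5=19  P6=16
Turnaround = completion − arrival: P1=3, P2=21, P3=9, P4=20, P5=17, P6=16
Total turnaround = 3 + 21 + 9 + 20 + 17 + 16 = 86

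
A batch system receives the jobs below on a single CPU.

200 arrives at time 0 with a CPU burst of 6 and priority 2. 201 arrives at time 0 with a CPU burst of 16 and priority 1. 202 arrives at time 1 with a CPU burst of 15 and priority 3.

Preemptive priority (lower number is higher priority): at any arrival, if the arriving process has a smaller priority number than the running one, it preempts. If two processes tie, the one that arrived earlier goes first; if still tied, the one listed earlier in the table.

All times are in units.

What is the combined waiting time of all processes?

Timeline: | 201 0-16 | 200 16-22 | 202 22-37 |
Completion: 200=22  201=16  202=37
Waiting = turnaround − burst: 200=16, 201=0, 202=21
Total waiting = 16 + 0 + 21 = 37

37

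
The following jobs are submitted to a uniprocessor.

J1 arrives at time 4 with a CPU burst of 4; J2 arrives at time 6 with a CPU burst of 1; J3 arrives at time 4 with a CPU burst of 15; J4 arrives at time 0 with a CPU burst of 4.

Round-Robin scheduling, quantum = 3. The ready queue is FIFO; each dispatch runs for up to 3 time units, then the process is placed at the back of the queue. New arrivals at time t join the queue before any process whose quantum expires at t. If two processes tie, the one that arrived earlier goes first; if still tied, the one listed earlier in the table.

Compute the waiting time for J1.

Timeline: | J4 0-4 | J1 4-7 | J3 7-10 | J2 10-11 | J1 11-12 | J3 12-24 |
Completion: J1=12  J2=11  J3=24  J4=4
Waiting(J1) = turnaround − burst = 8 − 4 = 4

4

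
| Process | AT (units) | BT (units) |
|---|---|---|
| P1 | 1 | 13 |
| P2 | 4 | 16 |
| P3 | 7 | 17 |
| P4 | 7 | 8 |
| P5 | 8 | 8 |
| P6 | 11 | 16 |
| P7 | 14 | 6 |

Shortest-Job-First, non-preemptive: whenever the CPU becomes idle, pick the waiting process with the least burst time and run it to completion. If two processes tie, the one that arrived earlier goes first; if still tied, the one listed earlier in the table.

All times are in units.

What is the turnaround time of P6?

57

Gantt: | idle 0-1 | P1 1-14 | P7 14-20 | P4 20-28 | P5 28-36 | P2 36-52 | P6 52-68 | P3 68-85 |
Completion: P1=14  P2=52  P3=85  P4=28  P5=36  P6=68  P7=20
Turnaround (C−A): P1=13  P2=48  P3=78  P4=21  P5=28  P6=57  P7=6
Turnaround(P6) = completion − arrival = 68 − 11 = 57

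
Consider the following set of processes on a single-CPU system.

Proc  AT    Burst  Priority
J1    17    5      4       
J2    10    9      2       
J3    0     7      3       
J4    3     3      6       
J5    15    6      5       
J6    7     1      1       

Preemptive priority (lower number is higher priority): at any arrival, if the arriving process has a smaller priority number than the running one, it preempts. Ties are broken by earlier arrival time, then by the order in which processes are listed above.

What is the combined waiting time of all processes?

Gantt: | J3 0-7 | J6 7-8 | J4 8-10 | J2 10-19 | J1 19-24 | J5 24-30 | J4 30-31 |
Completion: J1=24  J2=19  J3=7  J4=31  J5=30  J6=8
Turnaround (C−A): J1=7  J2=9  J3=7  J4=28  J5=15  J6=1
Waiting = turnaround − burst: J1=2, J2=0, J3=0, J4=25, J5=9, J6=0
Total waiting = 2 + 0 + 0 + 25 + 9 + 0 = 36

36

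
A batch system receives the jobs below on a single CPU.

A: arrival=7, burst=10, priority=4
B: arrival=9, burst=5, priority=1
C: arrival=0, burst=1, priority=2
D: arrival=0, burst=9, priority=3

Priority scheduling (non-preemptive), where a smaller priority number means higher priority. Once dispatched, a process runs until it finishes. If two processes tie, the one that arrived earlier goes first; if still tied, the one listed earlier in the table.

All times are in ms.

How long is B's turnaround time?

6

Gantt: | C 0-1 | D 1-10 | B 10-15 | A 15-25 |
Completion: A=25  B=15  C=1  D=10
Turnaround (C−A): A=18  B=6  C=1  D=10
Turnaround(B) = completion − arrival = 15 − 9 = 6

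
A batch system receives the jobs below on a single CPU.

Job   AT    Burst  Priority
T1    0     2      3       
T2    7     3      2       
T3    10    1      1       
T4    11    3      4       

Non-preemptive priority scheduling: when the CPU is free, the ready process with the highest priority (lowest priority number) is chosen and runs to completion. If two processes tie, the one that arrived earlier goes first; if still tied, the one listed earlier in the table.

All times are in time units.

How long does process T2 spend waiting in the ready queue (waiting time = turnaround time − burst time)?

0

Timeline: | T1 0-2 | idle 2-7 | T2 7-10 | T3 10-11 | T4 11-14 |
Completion: T1=2  T2=10  T3=11  T4=14
Turnaround (C−A): T1=2  T2=3  T3=1  T4=3
Waiting(T2) = turnaround − burst = 3 − 3 = 0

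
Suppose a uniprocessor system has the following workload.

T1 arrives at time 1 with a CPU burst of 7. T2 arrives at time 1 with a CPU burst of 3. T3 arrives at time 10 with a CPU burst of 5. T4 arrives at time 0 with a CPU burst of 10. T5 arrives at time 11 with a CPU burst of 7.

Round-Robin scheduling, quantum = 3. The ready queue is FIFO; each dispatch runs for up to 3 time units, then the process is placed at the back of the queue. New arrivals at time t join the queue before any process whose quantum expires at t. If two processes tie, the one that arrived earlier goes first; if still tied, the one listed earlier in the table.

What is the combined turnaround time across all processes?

Gantt: | T4 0-3 | T1 3-6 | T2 6-9 | T4 9-12 | T1 12-15 | T3 15-18 | T5 18-21 | T4 21-24 | T1 24-25 | T3 25-27 | T5 27-30 | T4 30-31 | T5 31-32 |
Completion: T1=25  T2=9  T3=27  T4=31  T5=32
Turnaround (C−A): T1=24  T2=8  T3=17  T4=31  T5=21
Turnaround = completion − arrival: T1=24, T2=8, T3=17, T4=31, T5=21
Total turnaround = 24 + 8 + 17 + 31 + 21 = 101

101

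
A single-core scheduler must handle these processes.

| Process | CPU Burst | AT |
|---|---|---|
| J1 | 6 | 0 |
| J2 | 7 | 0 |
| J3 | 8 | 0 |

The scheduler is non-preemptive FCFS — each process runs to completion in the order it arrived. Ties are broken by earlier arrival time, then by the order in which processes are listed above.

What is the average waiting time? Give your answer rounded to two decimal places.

Gantt: | J1 0-6 | J2 6-13 | J3 13-21 |
Completion: J1=6  J2=13  J3=21
Turnaround (C−A): J1=6  J2=13  J3=21
Waiting times: J1=0, J2=6, J3=13
Average waiting = (0+6+13) / 3 = 19/3 = 6.33

6.33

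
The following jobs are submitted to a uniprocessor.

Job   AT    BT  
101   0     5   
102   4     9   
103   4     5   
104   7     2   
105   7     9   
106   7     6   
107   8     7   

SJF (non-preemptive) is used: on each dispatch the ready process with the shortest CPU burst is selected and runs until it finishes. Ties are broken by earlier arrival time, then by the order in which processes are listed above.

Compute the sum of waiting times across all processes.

Gantt: | 101 0-5 | 103 5-10 | 104 10-12 | 106 12-18 | 107 18-25 | 102 25-34 | 105 34-43 |
Completion: 101=5  102=34  103=10  104=12  105=43  106=18  107=25
Turnaround (C−A): 101=5  102=30  103=6  104=5  105=36  106=11  107=17
Waiting = turnaround − burst: 101=0, 102=21, 103=1, 104=3, 105=27, 106=5, 107=10
Total waiting = 0 + 21 + 1 + 3 + 27 + 5 + 10 = 67

67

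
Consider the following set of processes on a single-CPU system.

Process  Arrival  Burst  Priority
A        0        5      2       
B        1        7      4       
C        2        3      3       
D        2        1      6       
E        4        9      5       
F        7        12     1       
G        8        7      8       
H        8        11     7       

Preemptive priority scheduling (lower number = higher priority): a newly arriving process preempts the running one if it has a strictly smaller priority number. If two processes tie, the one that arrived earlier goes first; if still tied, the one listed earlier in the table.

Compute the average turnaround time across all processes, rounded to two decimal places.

Schedule: | A 0-5 | C 5-7 | F 7-19 | C 19-20 | B 20-27 | E 27-36 | D 36-37 | H 37-48 | G 48-55 |
Completion: A=5  B=27  C=20  D=37  E=36  F=19  G=55  H=48
Turnaround times: A=5, B=26, C=18, D=35, E=32, F=12, G=47, H=40
Average turnaround = (5+26+18+35+32+12+47+40) / 8 = 215/8 = 26.88

26.88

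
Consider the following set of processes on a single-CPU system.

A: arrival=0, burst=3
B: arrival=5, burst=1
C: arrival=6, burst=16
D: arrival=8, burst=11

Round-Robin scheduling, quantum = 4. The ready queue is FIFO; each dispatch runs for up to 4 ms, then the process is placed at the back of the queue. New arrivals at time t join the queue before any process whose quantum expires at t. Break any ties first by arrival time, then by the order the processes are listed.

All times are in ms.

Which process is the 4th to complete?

C

Schedule: | A 0-3 | idle 3-5 | B 5-6 | C 6-10 | D 10-14 | C 14-18 | D 18-22 | C 22-26 | D 26-29 | C 29-33 |
Completion: A=3  B=6  C=33  D=29
Finish order: A → B → D → C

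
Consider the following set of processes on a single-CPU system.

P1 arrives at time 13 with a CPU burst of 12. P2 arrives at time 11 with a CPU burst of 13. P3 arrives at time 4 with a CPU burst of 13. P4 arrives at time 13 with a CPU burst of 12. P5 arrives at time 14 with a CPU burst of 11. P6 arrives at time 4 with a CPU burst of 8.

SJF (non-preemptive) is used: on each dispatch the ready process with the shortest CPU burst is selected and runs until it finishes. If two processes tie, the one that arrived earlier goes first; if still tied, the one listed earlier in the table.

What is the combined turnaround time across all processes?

Timeline: | idle 0-4 | P6 4-12 | P3 12-25 | P5 25-36 | P1 36-48 | P4 48-60 | P2 60-73 |
Completion: P1=48  P2=73  P3=25  P4=60  P5=36  P6=12
Turnaround (C−A): P1=35  P2=62  P3=21  P4=47  P5=22  P6=8
Turnaround = completion − arrival: P1=35, P2=62, P3=21, P4=47, P5=22, P6=8
Total turnaround = 35 + 62 + 21 + 47 + 22 + 8 = 195

195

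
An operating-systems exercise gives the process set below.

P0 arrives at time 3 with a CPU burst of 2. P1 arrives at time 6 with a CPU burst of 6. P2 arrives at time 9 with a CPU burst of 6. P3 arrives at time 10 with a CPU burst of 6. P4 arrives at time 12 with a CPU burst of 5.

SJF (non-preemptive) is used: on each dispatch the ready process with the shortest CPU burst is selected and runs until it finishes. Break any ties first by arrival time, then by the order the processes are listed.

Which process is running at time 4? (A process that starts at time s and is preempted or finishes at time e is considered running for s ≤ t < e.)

Gantt: | idle 0-3 | P0 3-5 | idle 5-6 | P1 6-12 | P4 12-17 | P2 17-23 | P3 23-29 |
Completion: P0=5  P1=12  P2=23  P3=29  P4=17

P0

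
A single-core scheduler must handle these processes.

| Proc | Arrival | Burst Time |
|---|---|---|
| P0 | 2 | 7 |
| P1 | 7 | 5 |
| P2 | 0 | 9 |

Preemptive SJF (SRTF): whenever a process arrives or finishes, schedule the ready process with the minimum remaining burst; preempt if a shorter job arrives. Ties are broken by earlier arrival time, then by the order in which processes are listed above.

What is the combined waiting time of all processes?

Schedule: | P2 0-9 | P1 9-14 | P0 14-21 |
Completion: P0=21  P1=14  P2=9
Waiting = turnaround − burst: P0=12, P1=2, P2=0
Total waiting = 12 + 2 + 0 = 14

14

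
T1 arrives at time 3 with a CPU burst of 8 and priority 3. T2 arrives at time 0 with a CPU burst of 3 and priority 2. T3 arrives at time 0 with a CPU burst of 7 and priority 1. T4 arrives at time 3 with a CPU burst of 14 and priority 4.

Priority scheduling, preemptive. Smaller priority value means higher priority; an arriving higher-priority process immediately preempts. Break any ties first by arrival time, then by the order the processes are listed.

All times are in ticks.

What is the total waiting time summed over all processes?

Schedule: | T3 0-7 | T2 7-10 | T1 10-18 | T4 18-32 |
Completion: T1=18  T2=10  T3=7  T4=32
Waiting = turnaround − burst: T1=7, T2=7, T3=0, T4=15
Total waiting = 7 + 7 + 0 + 15 = 29

29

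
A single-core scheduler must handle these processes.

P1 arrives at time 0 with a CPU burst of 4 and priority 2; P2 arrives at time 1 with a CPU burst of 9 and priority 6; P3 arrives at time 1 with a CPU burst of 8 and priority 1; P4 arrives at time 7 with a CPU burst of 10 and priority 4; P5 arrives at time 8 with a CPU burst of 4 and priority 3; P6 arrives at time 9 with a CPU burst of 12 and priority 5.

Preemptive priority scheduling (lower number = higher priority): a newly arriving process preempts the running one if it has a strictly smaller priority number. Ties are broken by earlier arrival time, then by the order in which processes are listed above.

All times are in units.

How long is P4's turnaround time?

Gantt: | P1 0-1 | P3 1-9 | P1 9-12 | P5 12-16 | P4 16-26 | P6 26-38 | P2 38-47 |
Completion: P1=12  P2=47  P3=9  P4=26  P5=16  P6=38
Turnaround(P4) = completion − arrival = 26 − 7 = 19

19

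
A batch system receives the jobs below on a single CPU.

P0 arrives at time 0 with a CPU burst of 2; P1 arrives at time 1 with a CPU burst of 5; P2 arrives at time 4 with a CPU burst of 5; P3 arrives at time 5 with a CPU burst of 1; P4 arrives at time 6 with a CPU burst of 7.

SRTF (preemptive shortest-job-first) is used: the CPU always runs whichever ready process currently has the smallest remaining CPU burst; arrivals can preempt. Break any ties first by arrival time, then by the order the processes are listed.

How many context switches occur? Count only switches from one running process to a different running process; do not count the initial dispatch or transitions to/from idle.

5

Schedule: | P0 0-2 | P1 2-5 | P3 5-6 | P1 6-8 | P2 8-13 | P4 13-20 |
Completion: P0=2  P1=8  P2=13  P3=6  P4=20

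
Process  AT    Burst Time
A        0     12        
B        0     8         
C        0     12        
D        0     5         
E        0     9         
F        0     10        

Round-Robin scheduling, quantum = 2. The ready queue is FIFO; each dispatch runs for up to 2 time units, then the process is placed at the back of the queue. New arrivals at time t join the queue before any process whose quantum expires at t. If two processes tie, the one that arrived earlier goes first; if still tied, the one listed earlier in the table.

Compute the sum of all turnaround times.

282

Gantt: | A 0-2 | B 2-4 | C 4-6 | D 6-8 | E 8-10 | F 10-12 | A 12-14 | B 14-16 | C 16-18 | D 18-20 | E 20-22 | F 22-24 | A 24-26 | B 26-28 | C 28-30 | D 30-31 | E 31-33 | F 33-35 | A 35-37 | B 37-39 | C 39-41 | E 41-43 | F 43-45 | A 45-47 | C 47-49 | E 49-50 | F 50-52 | A 52-54 | C 54-56 |
Completion: A=54  B=39  C=56  D=31  E=50  F=52
Turnaround (C−A): A=54  B=39  C=56  D=31  E=50  F=52
Turnaround = completion − arrival: A=54, B=39, C=56, D=31, E=50, F=52
Total turnaround = 54 + 39 + 56 + 31 + 50 + 52 = 282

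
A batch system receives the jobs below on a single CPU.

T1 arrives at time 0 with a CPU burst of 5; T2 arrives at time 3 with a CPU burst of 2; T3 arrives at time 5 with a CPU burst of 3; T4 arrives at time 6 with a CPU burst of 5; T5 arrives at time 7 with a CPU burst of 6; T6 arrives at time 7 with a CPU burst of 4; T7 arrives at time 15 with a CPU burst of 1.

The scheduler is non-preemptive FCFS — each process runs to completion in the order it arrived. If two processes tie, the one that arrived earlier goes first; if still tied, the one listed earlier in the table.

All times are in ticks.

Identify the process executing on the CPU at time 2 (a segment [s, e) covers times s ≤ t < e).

T1

Schedule: | T1 0-5 | T2 5-7 | T3 7-10 | T4 10-15 | T5 15-21 | T6 21-25 | T7 25-26 |
Completion: T1=5  T2=7  T3=10  T4=15  T5=21  T6=25  T7=26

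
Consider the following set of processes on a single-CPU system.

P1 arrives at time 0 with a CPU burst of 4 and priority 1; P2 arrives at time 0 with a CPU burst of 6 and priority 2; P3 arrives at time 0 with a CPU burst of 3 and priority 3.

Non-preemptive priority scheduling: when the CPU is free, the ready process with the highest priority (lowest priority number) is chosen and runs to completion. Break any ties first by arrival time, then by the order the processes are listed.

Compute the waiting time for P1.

Timeline: | P1 0-4 | P2 4-10 | P3 10-13 |
Completion: P1=4  P2=10  P3=13
Waiting(P1) = turnaround − burst = 4 − 4 = 0

0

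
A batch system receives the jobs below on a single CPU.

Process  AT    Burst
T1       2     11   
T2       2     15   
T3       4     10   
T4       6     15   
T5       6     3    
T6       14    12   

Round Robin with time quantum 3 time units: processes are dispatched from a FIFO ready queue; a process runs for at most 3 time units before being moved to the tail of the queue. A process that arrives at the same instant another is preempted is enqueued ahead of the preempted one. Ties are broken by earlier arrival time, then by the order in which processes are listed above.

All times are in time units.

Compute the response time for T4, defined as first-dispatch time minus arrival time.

Gantt: | idle 0-2 | T1 2-5 | T2 5-8 | T3 8-11 | T1 11-14 | T4 14-17 | T5 17-20 | T2 20-23 | T3 23-26 | T6 26-29 | T1 29-32 | T4 32-35 | T2 35-38 | T3 38-41 | T6 41-44 | T1 44-46 | T4 46-49 | T2 49-52 | T3 52-53 | T6 53-56 | T4 56-59 | T2 59-62 | T6 62-65 | T4 65-68 |
Completion: T1=46  T2=62  T3=53  T4=68  T5=20  T6=65
Turnaround (C−A): T1=44  T2=60  T3=49  T4=62  T5=14  T6=51
Response(T4) = first start − arrival = 14 − 6 = 8

8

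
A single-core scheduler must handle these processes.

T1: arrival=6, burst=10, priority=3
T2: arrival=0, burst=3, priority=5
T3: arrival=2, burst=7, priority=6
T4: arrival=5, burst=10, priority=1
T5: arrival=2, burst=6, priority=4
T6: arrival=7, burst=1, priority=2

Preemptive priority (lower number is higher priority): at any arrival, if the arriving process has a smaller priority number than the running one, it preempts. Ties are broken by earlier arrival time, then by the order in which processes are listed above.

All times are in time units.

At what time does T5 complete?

Schedule: | T2 0-2 | T5 2-5 | T4 5-15 | T6 15-16 | T1 16-26 | T5 26-29 | T2 29-30 | T3 30-37 |
Completion: T1=26  T2=30  T3=37  T4=15  T5=29  T6=16

29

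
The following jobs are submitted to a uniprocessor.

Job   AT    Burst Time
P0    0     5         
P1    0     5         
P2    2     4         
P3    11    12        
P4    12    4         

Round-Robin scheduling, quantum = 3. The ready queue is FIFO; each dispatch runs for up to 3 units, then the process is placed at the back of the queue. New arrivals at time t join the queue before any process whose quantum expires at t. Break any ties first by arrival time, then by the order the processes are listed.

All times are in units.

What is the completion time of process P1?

Schedule: | P0 0-3 | P1 3-6 | P2 6-9 | P0 9-11 | P1 11-13 | P2 13-14 | P3 14-17 | P4 17-20 | P3 20-23 | P4 23-24 | P3 24-30 |
Completion: P0=11  P1=13  P2=14  P3=30  P4=24

13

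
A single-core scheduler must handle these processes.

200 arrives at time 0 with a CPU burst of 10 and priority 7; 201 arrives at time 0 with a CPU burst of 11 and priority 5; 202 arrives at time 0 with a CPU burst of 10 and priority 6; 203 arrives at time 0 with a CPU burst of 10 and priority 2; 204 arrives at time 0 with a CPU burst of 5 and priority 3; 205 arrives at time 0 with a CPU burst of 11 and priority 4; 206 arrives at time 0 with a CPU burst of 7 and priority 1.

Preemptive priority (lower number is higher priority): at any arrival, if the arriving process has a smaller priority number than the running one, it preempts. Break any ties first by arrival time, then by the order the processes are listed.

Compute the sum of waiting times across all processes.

177

Schedule: | 206 0-7 | 203 7-17 | 204 17-22 | 205 22-33 | 201 33-44 | 202 44-54 | 200 54-64 |
Completion: 200=64  201=44  202=54  203=17  204=22  205=33  206=7
Turnaround (C−A): 200=64  201=44  202=54  203=17  204=22  205=33  206=7
Waiting = turnaround − burst: 200=54, 201=33, 202=44, 203=7, 204=17, 205=22, 206=0
Total waiting = 54 + 33 + 44 + 7 + 17 + 22 + 0 = 177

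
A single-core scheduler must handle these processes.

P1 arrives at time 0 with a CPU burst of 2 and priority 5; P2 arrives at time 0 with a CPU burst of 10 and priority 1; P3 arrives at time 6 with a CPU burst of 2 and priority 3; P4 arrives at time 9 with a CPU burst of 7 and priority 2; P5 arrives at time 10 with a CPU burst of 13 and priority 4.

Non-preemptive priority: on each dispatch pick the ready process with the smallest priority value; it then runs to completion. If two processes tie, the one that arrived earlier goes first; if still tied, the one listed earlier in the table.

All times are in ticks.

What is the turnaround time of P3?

13

Schedule: | P2 0-10 | P4 10-17 | P3 17-19 | P5 19-32 | P1 32-34 |
Completion: P1=34  P2=10  P3=19  P4=17  P5=32
Turnaround (C−A): P1=34  P2=10  P3=13  P4=8  P5=22
Turnaround(P3) = completion − arrival = 19 − 6 = 13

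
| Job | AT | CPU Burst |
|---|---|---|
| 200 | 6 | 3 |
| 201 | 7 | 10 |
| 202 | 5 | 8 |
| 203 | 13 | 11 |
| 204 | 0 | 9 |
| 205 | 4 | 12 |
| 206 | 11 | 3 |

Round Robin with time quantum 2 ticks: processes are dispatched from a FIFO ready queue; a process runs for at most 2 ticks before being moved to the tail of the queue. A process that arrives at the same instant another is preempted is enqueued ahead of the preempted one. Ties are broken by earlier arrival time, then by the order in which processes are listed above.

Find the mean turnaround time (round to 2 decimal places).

34.43

Timeline: | 204 0-4 | 205 4-6 | 204 6-8 | 202 8-10 | 200 10-12 | 205 12-14 | 201 14-16 | 204 16-18 | 202 18-20 | 206 20-22 | 200 22-23 | 203 23-25 | 205 25-27 | 201 27-29 | 204 29-30 | 202 30-32 | 206 32-33 | 203 33-35 | 205 35-37 | 201 37-39 | 202 39-41 | 203 41-43 | 205 43-45 | 201 45-47 | 203 47-49 | 205 49-51 | 201 51-53 | 203 53-56 |
Completion: 200=23  201=53  202=41  203=56  204=30  205=51  206=33
Turnaround (C−A): 200=17  201=46  202=36  203=43  204=30  205=47  206=22
Turnaround times: 200=17, 201=46, 202=36, 203=43, 204=30, 205=47, 206=22
Average turnaround = (17+46+36+43+30+47+22) / 7 = 241/7 = 34.43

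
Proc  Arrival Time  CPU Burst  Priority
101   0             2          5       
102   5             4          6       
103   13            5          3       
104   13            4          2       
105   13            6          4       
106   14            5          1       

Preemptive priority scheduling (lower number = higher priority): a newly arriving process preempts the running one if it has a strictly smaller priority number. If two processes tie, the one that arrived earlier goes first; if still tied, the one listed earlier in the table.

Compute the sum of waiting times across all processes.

Schedule: | 101 0-2 | idle 2-5 | 102 5-9 | idle 9-13 | 104 13-14 | 106 14-19 | 104 19-22 | 103 22-27 | 105 27-33 |
Completion: 101=2  102=9  103=27  104=22  105=33  106=19
Waiting = turnaround − burst: 101=0, 102=0, 103=9, 104=5, 105=14, 106=0
Total waiting = 0 + 0 + 9 + 5 + 14 + 0 = 28

28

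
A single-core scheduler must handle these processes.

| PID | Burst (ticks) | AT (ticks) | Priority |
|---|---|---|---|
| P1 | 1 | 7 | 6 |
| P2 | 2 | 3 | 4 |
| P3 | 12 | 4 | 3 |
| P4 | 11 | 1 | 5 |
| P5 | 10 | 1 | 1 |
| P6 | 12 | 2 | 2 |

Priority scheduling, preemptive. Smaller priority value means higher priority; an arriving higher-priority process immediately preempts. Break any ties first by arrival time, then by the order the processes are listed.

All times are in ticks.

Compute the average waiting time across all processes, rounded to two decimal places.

22.83

Schedule: | idle 0-1 | P5 1-11 | P6 11-23 | P3 23-35 | P2 35-37 | P4 37-48 | P1 48-49 |
Completion: P1=49  P2=37  P3=35  P4=48  P5=11  P6=23
Turnaround (C−A): P1=42  P2=34  P3=31  P4=47  P5=10  P6=21
Waiting times: P1=41, P2=32, P3=19, P4=36, P5=0, P6=9
Average waiting = (41+32+19+36+0+9) / 6 = 137/6 = 22.83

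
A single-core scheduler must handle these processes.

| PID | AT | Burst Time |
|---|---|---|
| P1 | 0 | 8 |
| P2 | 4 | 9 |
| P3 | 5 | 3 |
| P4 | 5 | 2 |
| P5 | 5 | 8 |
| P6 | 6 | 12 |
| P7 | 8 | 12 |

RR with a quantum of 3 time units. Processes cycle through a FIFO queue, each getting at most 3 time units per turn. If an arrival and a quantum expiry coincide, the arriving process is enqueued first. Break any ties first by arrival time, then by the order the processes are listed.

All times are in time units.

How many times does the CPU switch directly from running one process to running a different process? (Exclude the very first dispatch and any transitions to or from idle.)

Gantt: | P1 0-6 | P2 6-9 | P3 9-12 | P4 12-14 | P5 14-17 | P6 17-20 | P1 20-22 | P7 22-25 | P2 25-28 | P5 28-31 | P6 31-34 | P7 34-37 | P2 37-40 | P5 40-42 | P6 42-45 | P7 45-48 | P6 48-51 | P7 51-54 |
Completion: P1=22  P2=40  P3=12  P4=14  P5=42  P6=51  P7=54

17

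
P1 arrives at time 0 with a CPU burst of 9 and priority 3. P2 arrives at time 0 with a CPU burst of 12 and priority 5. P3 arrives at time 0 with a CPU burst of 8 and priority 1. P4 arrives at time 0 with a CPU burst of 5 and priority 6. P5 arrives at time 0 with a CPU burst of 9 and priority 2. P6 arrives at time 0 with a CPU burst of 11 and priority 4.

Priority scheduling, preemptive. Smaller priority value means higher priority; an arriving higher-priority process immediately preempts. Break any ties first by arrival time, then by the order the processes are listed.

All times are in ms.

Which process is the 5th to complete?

Timeline: | P3 0-8 | P5 8-17 | P1 17-26 | P6 26-37 | P2 37-49 | P4 49-54 |
Completion: P1=26  P2=49  P3=8  P4=54  P5=17  P6=37
Turnaround (C−A): P1=26  P2=49  P3=8  P4=54  P5=17  P6=37
Finish order: P3 → P5 → P1 → P6 → P2 → P4

P2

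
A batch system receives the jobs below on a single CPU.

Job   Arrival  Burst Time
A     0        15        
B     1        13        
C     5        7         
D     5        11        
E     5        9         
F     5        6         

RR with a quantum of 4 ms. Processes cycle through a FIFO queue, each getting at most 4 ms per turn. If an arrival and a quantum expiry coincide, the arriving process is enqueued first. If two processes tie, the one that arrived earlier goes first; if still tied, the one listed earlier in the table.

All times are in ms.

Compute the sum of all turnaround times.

303

Schedule: | A 0-4 | B 4-8 | A 8-12 | C 12-16 | D 16-20 | E 20-24 | F 24-28 | B 28-32 | A 32-36 | C 36-39 | D 39-43 | E 43-47 | F 47-49 | B 49-53 | A 53-56 | D 56-59 | E 59-60 | B 60-61 |
Completion: A=56  B=61  C=39  D=59  E=60  F=49
Turnaround (C−A): A=56  B=60  C=34  D=54  E=55  F=44
Turnaround = completion − arrival: A=56, B=60, C=34, D=54, E=55, F=44
Total turnaround = 56 + 60 + 34 + 54 + 55 + 44 = 303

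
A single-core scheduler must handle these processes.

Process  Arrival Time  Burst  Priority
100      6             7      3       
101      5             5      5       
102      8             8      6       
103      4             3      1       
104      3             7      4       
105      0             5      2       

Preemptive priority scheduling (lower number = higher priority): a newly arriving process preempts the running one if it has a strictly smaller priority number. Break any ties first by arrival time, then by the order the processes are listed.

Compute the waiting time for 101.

Gantt: | 105 0-4 | 103 4-7 | 105 7-8 | 100 8-15 | 104 15-22 | 101 22-27 | 102 27-35 |
Completion: 100=15  101=27  102=35  103=7  104=22  105=8
Waiting(101) = turnaround − burst = 22 − 5 = 17

17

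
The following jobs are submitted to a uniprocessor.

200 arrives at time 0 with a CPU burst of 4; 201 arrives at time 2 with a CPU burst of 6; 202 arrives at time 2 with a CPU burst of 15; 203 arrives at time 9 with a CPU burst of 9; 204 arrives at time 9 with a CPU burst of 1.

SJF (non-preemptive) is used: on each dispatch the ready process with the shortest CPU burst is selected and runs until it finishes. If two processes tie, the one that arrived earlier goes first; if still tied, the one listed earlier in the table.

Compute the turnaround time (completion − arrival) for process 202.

Gantt: | 200 0-4 | 201 4-10 | 204 10-11 | 203 11-20 | 202 20-35 |
Completion: 200=4  201=10  202=35  203=20  204=11
Turnaround (C−A): 200=4  201=8  202=33  203=11  204=2
Turnaround(202) = completion − arrival = 35 − 2 = 33

33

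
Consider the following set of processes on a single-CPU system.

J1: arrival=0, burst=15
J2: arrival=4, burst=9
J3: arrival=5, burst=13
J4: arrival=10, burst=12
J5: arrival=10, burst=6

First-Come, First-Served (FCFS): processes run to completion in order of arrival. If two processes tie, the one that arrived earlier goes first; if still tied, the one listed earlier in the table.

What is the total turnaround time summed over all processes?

151

Timeline: | J1 0-15 | J2 15-24 | J3 24-37 | J4 37-49 | J5 49-55 |
Completion: J1=15  J2=24  J3=37  J4=49  J5=55
Turnaround = completion − arrival: J1=15, J2=20, J3=32, J4=39, J5=45
Total turnaround = 15 + 20 + 32 + 39 + 45 = 151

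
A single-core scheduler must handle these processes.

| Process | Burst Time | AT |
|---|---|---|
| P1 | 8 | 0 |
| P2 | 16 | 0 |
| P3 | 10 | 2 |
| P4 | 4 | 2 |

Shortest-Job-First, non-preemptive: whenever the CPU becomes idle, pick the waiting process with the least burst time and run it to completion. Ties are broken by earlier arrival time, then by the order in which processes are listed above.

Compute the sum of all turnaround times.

Timeline: | P1 0-8 | P4 8-12 | P3 12-22 | P2 22-38 |
Completion: P1=8  P2=38  P3=22  P4=12
Turnaround (C−A): P1=8  P2=38  P3=20  P4=10
Turnaround = completion − arrival: P1=8, P2=38, P3=20, P4=10
Total turnaround = 8 + 38 + 20 + 10 = 76

76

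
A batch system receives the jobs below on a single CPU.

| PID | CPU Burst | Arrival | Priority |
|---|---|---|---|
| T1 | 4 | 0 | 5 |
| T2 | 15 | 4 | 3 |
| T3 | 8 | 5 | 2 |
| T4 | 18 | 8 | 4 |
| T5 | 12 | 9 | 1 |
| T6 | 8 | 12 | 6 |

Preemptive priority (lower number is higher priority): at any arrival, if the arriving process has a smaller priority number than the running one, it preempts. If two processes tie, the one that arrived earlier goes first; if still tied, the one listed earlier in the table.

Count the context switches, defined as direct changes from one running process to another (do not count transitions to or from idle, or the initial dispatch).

Timeline: | T1 0-4 | T2 4-5 | T3 5-9 | T5 9-21 | T3 21-25 | T2 25-39 | T4 39-57 | T6 57-65 |
Completion: T1=4  T2=39  T3=25  T4=57  T5=21  T6=65
Turnaround (C−A): T1=4  T2=35  T3=20  T4=49  T5=12  T6=53

7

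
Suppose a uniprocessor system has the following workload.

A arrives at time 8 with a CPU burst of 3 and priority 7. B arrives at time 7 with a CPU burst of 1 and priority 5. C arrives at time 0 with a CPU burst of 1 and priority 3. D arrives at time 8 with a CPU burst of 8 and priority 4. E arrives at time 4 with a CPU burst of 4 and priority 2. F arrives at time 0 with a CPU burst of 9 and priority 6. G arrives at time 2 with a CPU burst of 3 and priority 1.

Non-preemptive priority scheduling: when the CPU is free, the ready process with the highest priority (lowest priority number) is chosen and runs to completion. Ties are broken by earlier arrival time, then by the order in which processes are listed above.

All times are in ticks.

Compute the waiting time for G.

Gantt: | C 0-1 | F 1-10 | G 10-13 | E 13-17 | D 17-25 | B 25-26 | A 26-29 |
Completion: A=29  B=26  C=1  D=25  E=17  F=10  G=13
Turnaround (C−A): A=21  B=19  C=1  D=17  E=13  F=10  G=11
Waiting(G) = turnaround − burst = 11 − 3 = 8

8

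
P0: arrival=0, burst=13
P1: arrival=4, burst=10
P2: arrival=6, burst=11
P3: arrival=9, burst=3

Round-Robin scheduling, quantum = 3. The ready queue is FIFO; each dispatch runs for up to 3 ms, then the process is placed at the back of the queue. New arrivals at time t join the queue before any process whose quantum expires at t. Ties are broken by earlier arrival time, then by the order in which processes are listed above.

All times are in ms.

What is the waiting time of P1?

21

Schedule: | P0 0-6 | P1 6-9 | P2 9-12 | P0 12-15 | P3 15-18 | P1 18-21 | P2 21-24 | P0 24-27 | P1 27-30 | P2 30-33 | P0 33-34 | P1 34-35 | P2 35-37 |
Completion: P0=34  P1=35  P2=37  P3=18
Waiting(P1) = turnaround − burst = 31 − 10 = 21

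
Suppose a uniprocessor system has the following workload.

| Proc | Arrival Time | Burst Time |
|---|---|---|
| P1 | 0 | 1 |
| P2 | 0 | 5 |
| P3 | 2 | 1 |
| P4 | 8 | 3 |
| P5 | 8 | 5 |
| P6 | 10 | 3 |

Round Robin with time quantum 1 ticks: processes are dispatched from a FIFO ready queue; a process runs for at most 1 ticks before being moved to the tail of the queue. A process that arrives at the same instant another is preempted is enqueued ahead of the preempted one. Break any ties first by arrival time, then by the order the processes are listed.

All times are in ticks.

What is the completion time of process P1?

1

Gantt: | P1 0-1 | P2 1-2 | P3 2-3 | P2 3-7 | idle 7-8 | P4 8-9 | P5 9-10 | P4 10-11 | P6 11-12 | P5 12-13 | P4 13-14 | P6 14-15 | P5 15-16 | P6 16-17 | P5 17-19 |
Completion: P1=1  P2=7  P3=3  P4=14  P5=19  P6=17
Turnaround (C−A): P1=1  P2=7  P3=1  P4=6  P5=11  P6=7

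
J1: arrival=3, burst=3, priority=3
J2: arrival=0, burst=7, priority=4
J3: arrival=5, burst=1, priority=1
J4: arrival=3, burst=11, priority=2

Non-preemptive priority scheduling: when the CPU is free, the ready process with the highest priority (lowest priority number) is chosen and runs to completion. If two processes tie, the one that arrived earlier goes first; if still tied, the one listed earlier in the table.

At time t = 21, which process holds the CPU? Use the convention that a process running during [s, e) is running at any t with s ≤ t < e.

Gantt: | J2 0-7 | J3 7-8 | J4 8-19 | J1 19-22 |
Completion: J1=22  J2=7  J3=8  J4=19
Turnaround (C−A): J1=19  J2=7  J3=3  J4=16

J1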